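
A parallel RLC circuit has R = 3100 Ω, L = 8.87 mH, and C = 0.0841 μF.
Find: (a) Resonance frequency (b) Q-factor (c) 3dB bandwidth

Step 1 — Resonance: ω₀ = 1/√(LC) = 1/√(0.00887·8.41e-08) = 3.661e+04 rad/s.
Step 2 — f₀ = ω₀/(2π) = 5827 Hz.
Step 3 — Parallel Q: Q = R/(ω₀L) = 3100/(3.661e+04·0.00887) = 9.545.
Step 4 — Bandwidth: Δω = ω₀/Q = 3836 rad/s; BW = Δω/(2π) = 610.5 Hz.

(a) f₀ = 5827 Hz  (b) Q = 9.545  (c) BW = 610.5 Hz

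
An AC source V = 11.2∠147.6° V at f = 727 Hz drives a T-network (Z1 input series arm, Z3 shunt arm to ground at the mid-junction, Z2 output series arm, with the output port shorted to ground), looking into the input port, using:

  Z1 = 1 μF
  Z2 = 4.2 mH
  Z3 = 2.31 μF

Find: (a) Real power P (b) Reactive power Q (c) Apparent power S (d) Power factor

Step 1 — Angular frequency: ω = 2π·f = 2π·727 = 4568 rad/s.
Step 2 — Component impedances:
  Z1: Z = 1/(jωC) = -j/(ω·C) = 0 - j218.9 Ω
  Z2: Z = jωL = j·4568·0.0042 = 0 + j19.19 Ω
  Z3: Z = 1/(jωC) = -j/(ω·C) = 0 - j94.77 Ω
Step 3 — With the output port shorted to ground, the output series arm Z2 runs from the junction to ground; the shunt arm Z3 also runs from the junction to ground. They appear in parallel: Z3 || Z2 = 0 + j24.05 Ω.
Step 4 — Series with input arm Z1: Z_in = Z1 + (Z3 || Z2) = 0 - j194.9 Ω = 194.9∠-90.0° Ω.
Step 5 — Source phasor: V = 11.2∠147.6° V = -9.456 + j6.001 V.
Step 6 — Current: I = V / Z = -0.0308 - j0.04853 A = 0.05748∠-122.4° A.
Step 7 — Complex power: S = V·I* = 0 - j0.6437 VA.
Step 8 — Real power: P = Re(S) = 0 W.
Step 9 — Reactive power: Q = Im(S) = -0.6437 VAR.
Step 10 — Apparent power: |S| = 0.6437 VA.
Step 11 — Power factor: PF = P/|S| = 0 (leading).

(a) P = 0 W  (b) Q = -0.6437 VAR  (c) S = 0.6437 VA  (d) PF = 0 (leading)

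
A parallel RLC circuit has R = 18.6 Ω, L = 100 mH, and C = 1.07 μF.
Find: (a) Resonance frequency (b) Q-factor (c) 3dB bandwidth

Step 1 — Resonance: ω₀ = 1/√(LC) = 1/√(0.1·1.07e-06) = 3057 rad/s.
Step 2 — f₀ = ω₀/(2π) = 486.6 Hz.
Step 3 — Parallel Q: Q = R/(ω₀L) = 18.6/(3057·0.1) = 0.06084.
Step 4 — Bandwidth: Δω = ω₀/Q = 5.025e+04 rad/s; BW = Δω/(2π) = 7997 Hz.

(a) f₀ = 486.6 Hz  (b) Q = 0.06084  (c) BW = 7997 Hz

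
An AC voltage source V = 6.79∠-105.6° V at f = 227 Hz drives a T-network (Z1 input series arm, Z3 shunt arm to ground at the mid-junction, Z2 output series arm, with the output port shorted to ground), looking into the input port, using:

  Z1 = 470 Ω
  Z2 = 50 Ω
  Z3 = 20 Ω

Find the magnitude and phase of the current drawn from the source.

Step 1 — Angular frequency: ω = 2π·f = 2π·227 = 1426 rad/s.
Step 2 — Component impedances:
  Z1: Z = R = 470 Ω
  Z2: Z = R = 50 Ω
  Z3: Z = R = 20 Ω
Step 3 — With the output port shorted to ground, the output series arm Z2 runs from the junction to ground; the shunt arm Z3 also runs from the junction to ground. They appear in parallel: Z3 || Z2 = 14.29 Ω.
Step 4 — Series with input arm Z1: Z_in = Z1 + (Z3 || Z2) = 484.3 Ω = 484.3∠0.0° Ω.
Step 5 — Source phasor: V = 6.79∠-105.6° V = -1.826 - j6.54 V.
Step 6 — Ohm's law: I = V / Z_total = (-1.826 - j6.54) / (484.3) = -0.00377 - j0.0135 A.
Step 7 — Convert to polar: |I| = 0.01402 A, ∠I = -105.6°.

I = 0.01402∠-105.6° A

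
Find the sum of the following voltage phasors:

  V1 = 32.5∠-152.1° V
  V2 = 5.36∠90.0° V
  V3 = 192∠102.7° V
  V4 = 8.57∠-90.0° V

Step 1 — Convert each phasor to rectangular form:
  V1 = 32.5·(cos(-152.1°) + j·sin(-152.1°)) = -28.72 - j15.21 V
  V2 = 5.36·(cos(90.0°) + j·sin(90.0°)) = 0 + j5.36 V
  V3 = 192·(cos(102.7°) + j·sin(102.7°)) = -42.21 + j187.3 V
  V4 = 8.57·(cos(-90.0°) + j·sin(-90.0°)) = 0 - j8.57 V
Step 2 — Sum components: V_total = -70.93 + j168.9 V.
Step 3 — Convert to polar: |V_total| = 183.2 V, ∠V_total = 112.8°.

V_total = 183.2∠112.8° V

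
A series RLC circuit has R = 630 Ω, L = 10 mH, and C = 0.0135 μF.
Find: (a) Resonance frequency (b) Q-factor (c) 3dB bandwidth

Step 1 — Resonance condition Im(Z)=0 gives ω₀ = 1/√(LC).
Step 2 — ω₀ = 1/√(0.01·1.35e-08) = 8.607e+04 rad/s.
Step 3 — f₀ = ω₀/(2π) = 1.37e+04 Hz.
Step 4 — Series Q: Q = ω₀L/R = 8.607e+04·0.01/630 = 1.366.
Step 5 — 3dB bandwidth: Δω = ω₀/Q = 6.3e+04 rad/s; BW = Δω/(2π) = 1.003e+04 Hz.

(a) f₀ = 1.37e+04 Hz  (b) Q = 1.366  (c) BW = 1.003e+04 Hz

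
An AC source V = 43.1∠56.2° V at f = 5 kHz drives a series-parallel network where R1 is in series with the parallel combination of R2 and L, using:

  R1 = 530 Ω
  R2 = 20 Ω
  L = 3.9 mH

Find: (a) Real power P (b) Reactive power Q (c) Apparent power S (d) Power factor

Step 1 — Angular frequency: ω = 2π·f = 2π·5000 = 3.142e+04 rad/s.
Step 2 — Component impedances:
  R1: Z = R = 530 Ω
  R2: Z = R = 20 Ω
  L: Z = jωL = j·3.142e+04·0.0039 = 0 + j122.5 Ω
Step 3 — Parallel branch: R2 || L = 1/(1/R2 + 1/L) = 19.48 + j3.18 Ω.
Step 4 — Series with R1: Z_total = R1 + (R2 || L) = 549.5 + j3.18 Ω = 549.5∠0.3° Ω.
Step 5 — Source phasor: V = 43.1∠56.2° V = 23.98 + j35.82 V.
Step 6 — Current: I = V / Z = 0.04401 + j0.06493 A = 0.07844∠55.9° A.
Step 7 — Complex power: S = V·I* = 3.381 + j0.01956 VA.
Step 8 — Real power: P = Re(S) = 3.381 W.
Step 9 — Reactive power: Q = Im(S) = 0.01956 VAR.
Step 10 — Apparent power: |S| = 3.381 VA.
Step 11 — Power factor: PF = P/|S| = 1 (lagging).

(a) P = 3.381 W  (b) Q = 0.01956 VAR  (c) S = 3.381 VA  (d) PF = 1 (lagging)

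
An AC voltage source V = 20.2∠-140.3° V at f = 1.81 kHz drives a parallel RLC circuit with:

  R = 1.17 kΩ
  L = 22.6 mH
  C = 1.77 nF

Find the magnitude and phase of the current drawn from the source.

Step 1 — Angular frequency: ω = 2π·f = 2π·1810 = 1.137e+04 rad/s.
Step 2 — Component impedances:
  R: Z = R = 1170 Ω
  L: Z = jωL = j·1.137e+04·0.0226 = 0 + j257 Ω
  C: Z = 1/(jωC) = -j/(ω·C) = 0 - j4.968e+04 Ω
Step 3 — Parallel combination: 1/Z_total = 1/R + 1/L + 1/C; Z_total = 54.4 + j246.3 Ω = 252.3∠77.5° Ω.
Step 4 — Source phasor: V = 20.2∠-140.3° V = -15.54 - j12.9 V.
Step 5 — Ohm's law: I = V / Z_total = (-15.54 - j12.9) / (54.4 + j246.3) = -0.06323 + j0.04913 A.
Step 6 — Convert to polar: |I| = 0.08007 A, ∠I = 142.2°.

I = 0.08007∠142.2° A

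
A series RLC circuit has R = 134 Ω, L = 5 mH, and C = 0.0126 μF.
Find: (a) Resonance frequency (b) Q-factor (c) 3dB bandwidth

Step 1 — Resonance condition Im(Z)=0 gives ω₀ = 1/√(LC).
Step 2 — ω₀ = 1/√(0.005·1.26e-08) = 1.26e+05 rad/s.
Step 3 — f₀ = ω₀/(2π) = 2.005e+04 Hz.
Step 4 — Series Q: Q = ω₀L/R = 1.26e+05·0.005/134 = 4.701.
Step 5 — 3dB bandwidth: Δω = ω₀/Q = 2.68e+04 rad/s; BW = Δω/(2π) = 4265 Hz.

(a) f₀ = 2.005e+04 Hz  (b) Q = 4.701  (c) BW = 4265 Hz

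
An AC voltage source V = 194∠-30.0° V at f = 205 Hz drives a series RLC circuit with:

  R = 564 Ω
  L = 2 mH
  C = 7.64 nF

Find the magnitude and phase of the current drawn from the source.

Step 1 — Angular frequency: ω = 2π·f = 2π·205 = 1288 rad/s.
Step 2 — Component impedances:
  R: Z = R = 564 Ω
  L: Z = jωL = j·1288·0.002 = 0 + j2.576 Ω
  C: Z = 1/(jωC) = -j/(ω·C) = 0 - j1.016e+05 Ω
Step 3 — Series combination: Z_total = R + L + C = 564 - j1.016e+05 Ω = 1.016e+05∠-89.7° Ω.
Step 4 — Source phasor: V = 194∠-30.0° V = 168 - j97 V.
Step 5 — Ohm's law: I = V / Z_total = (168 - j97) / (564 - j1.016e+05) = 0.0009637 + j0.001648 A.
Step 6 — Convert to polar: |I| = 0.001909 A, ∠I = 59.7°.

I = 0.001909∠59.7° A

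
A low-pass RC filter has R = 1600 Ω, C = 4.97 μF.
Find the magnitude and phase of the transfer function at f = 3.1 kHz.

Step 1 — Angular frequency: ω = 2π·3100 = 1.948e+04 rad/s.
Step 2 — Transfer function: H(jω) = 1/(1 + jωRC).
Step 3 — Denominator: 1 + jωRC = 1 + j·1.948e+04·1600·4.97e-06 = 1 + j154.9.
Step 4 — H = 4.168e-05 - j0.006456.
Step 5 — Magnitude: |H| = 0.006456 (-43.8 dB); phase: φ = -89.6°.

|H| = 0.006456 (-43.8 dB), φ = -89.6°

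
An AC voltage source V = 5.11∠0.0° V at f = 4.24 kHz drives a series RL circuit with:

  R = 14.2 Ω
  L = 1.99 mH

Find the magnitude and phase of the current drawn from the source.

Step 1 — Angular frequency: ω = 2π·f = 2π·4240 = 2.664e+04 rad/s.
Step 2 — Component impedances:
  R: Z = R = 14.2 Ω
  L: Z = jωL = j·2.664e+04·0.00199 = 0 + j53.02 Ω
Step 3 — Series combination: Z_total = R + L = 14.2 + j53.02 Ω = 54.88∠75.0° Ω.
Step 4 — Source phasor: V = 5.11∠0.0° V = 5.11 V.
Step 5 — Ohm's law: I = V / Z_total = (5.11) / (14.2 + j53.02) = 0.02409 - j0.08994 A.
Step 6 — Convert to polar: |I| = 0.09311 A, ∠I = -75.0°.

I = 0.09311∠-75.0° A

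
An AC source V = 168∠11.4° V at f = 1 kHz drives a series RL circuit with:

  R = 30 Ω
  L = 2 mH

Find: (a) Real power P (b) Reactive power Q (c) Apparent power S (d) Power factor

Step 1 — Angular frequency: ω = 2π·f = 2π·1000 = 6283 rad/s.
Step 2 — Component impedances:
  R: Z = R = 30 Ω
  L: Z = jωL = j·6283·0.002 = 0 + j12.57 Ω
Step 3 — Series combination: Z_total = R + L = 30 + j12.57 Ω = 32.53∠22.7° Ω.
Step 4 — Source phasor: V = 168∠11.4° V = 164.7 + j33.21 V.
Step 5 — Current: I = V / Z = 5.065 - j1.015 A = 5.165∠-11.3° A.
Step 6 — Complex power: S = V·I* = 800.4 + j335.3 VA.
Step 7 — Real power: P = Re(S) = 800.4 W.
Step 8 — Reactive power: Q = Im(S) = 335.3 VAR.
Step 9 — Apparent power: |S| = 867.7 VA.
Step 10 — Power factor: PF = P/|S| = 0.9224 (lagging).

(a) P = 800.4 W  (b) Q = 335.3 VAR  (c) S = 867.7 VA  (d) PF = 0.9224 (lagging)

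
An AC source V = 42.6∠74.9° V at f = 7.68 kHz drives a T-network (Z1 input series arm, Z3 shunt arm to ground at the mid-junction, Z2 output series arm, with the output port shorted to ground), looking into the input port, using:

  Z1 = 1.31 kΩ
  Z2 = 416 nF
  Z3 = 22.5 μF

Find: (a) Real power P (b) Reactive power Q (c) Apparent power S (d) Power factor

Step 1 — Angular frequency: ω = 2π·f = 2π·7680 = 4.825e+04 rad/s.
Step 2 — Component impedances:
  Z1: Z = R = 1310 Ω
  Z2: Z = 1/(jωC) = -j/(ω·C) = 0 - j49.82 Ω
  Z3: Z = 1/(jωC) = -j/(ω·C) = 0 - j0.921 Ω
Step 3 — With the output port shorted to ground, the output series arm Z2 runs from the junction to ground; the shunt arm Z3 also runs from the junction to ground. They appear in parallel: Z3 || Z2 = 0 - j0.9043 Ω.
Step 4 — Series with input arm Z1: Z_in = Z1 + (Z3 || Z2) = 1310 - j0.9043 Ω = 1310∠-0.0° Ω.
Step 5 — Source phasor: V = 42.6∠74.9° V = 11.1 + j41.13 V.
Step 6 — Current: I = V / Z = 0.00845 + j0.0314 A = 0.03252∠74.9° A.
Step 7 — Complex power: S = V·I* = 1.385 - j0.0009563 VA.
Step 8 — Real power: P = Re(S) = 1.385 W.
Step 9 — Reactive power: Q = Im(S) = -0.0009563 VAR.
Step 10 — Apparent power: |S| = 1.385 VA.
Step 11 — Power factor: PF = P/|S| = 1 (leading).

(a) P = 1.385 W  (b) Q = -0.0009563 VAR  (c) S = 1.385 VA  (d) PF = 1 (leading)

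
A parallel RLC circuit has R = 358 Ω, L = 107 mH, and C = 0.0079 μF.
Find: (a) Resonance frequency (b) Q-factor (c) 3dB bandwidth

Step 1 — Resonance: ω₀ = 1/√(LC) = 1/√(0.107·7.9e-09) = 3.439e+04 rad/s.
Step 2 — f₀ = ω₀/(2π) = 5474 Hz.
Step 3 — Parallel Q: Q = R/(ω₀L) = 358/(3.439e+04·0.107) = 0.09728.
Step 4 — Bandwidth: Δω = ω₀/Q = 3.536e+05 rad/s; BW = Δω/(2π) = 5.627e+04 Hz.

(a) f₀ = 5474 Hz  (b) Q = 0.09728  (c) BW = 5.627e+04 Hz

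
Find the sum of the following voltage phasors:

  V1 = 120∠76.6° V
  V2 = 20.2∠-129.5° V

Step 1 — Convert each phasor to rectangular form:
  V1 = 120·(cos(76.6°) + j·sin(76.6°)) = 27.81 + j116.7 V
  V2 = 20.2·(cos(-129.5°) + j·sin(-129.5°)) = -12.85 - j15.59 V
Step 2 — Sum components: V_total = 14.96 + j101.1 V.
Step 3 — Convert to polar: |V_total| = 102.2 V, ∠V_total = 81.6°.

V_total = 102.2∠81.6° V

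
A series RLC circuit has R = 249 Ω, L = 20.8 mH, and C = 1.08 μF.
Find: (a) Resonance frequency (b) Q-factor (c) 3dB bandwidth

Step 1 — Resonance: ω₀ = 1/√(LC) = 1/√(0.0208·1.08e-06) = 6672 rad/s.
Step 2 — f₀ = ω₀/(2π) = 1062 Hz.
Step 3 — Series Q: Q = ω₀L/R = 6672·0.0208/249 = 0.5573.
Step 4 — Bandwidth: Δω = ω₀/Q = 1.197e+04 rad/s; BW = Δω/(2π) = 1905 Hz.

(a) f₀ = 1062 Hz  (b) Q = 0.5573  (c) BW = 1905 Hz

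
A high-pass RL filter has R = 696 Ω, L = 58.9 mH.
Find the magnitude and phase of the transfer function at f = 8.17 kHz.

Step 1 — Angular frequency: ω = 2π·8170 = 5.133e+04 rad/s.
Step 2 — Transfer function: H(jω) = jωL/(R + jωL).
Step 3 — Numerator jωL = j·3024; denominator R + jωL = 696 + j3024.
Step 4 — H = 0.9497 + j0.2186.
Step 5 — Magnitude: |H| = 0.9745 (-0.2 dB); phase: φ = 13.0°.

|H| = 0.9745 (-0.2 dB), φ = 13.0°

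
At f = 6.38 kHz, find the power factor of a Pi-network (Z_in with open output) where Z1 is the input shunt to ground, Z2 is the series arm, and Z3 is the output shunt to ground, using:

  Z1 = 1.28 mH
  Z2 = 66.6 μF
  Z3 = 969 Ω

Step 1 — Angular frequency: ω = 2π·f = 2π·6380 = 4.009e+04 rad/s.
Step 2 — Component impedances:
  Z1: Z = jωL = j·4.009e+04·0.00128 = 0 + j51.31 Ω
  Z2: Z = 1/(jωC) = -j/(ω·C) = 0 - j0.3746 Ω
  Z3: Z = R = 969 Ω
Step 3 — With open output, the series arm Z2 and the output shunt Z3 appear in series to ground: Z2 + Z3 = 969 - j0.3746 Ω.
Step 4 — Parallel with input shunt Z1: Z_in = Z1 || (Z2 + Z3) = 2.71 + j51.17 Ω = 51.24∠87.0° Ω.
Step 5 — Power factor: PF = cos(φ) = Re(Z)/|Z| = 2.7096/51.24 = 0.05288.
Step 6 — Type: Im(Z) = 51.17 ⇒ lagging (phase φ = 87.0°).

PF = 0.05288 (lagging, φ = 87.0°)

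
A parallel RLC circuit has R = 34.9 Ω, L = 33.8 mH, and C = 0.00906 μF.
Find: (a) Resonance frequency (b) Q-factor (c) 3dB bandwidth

Step 1 — Resonance: ω₀ = 1/√(LC) = 1/√(0.0338·9.06e-09) = 5.714e+04 rad/s.
Step 2 — f₀ = ω₀/(2π) = 9095 Hz.
Step 3 — Parallel Q: Q = R/(ω₀L) = 34.9/(5.714e+04·0.0338) = 0.01807.
Step 4 — Bandwidth: Δω = ω₀/Q = 3.163e+06 rad/s; BW = Δω/(2π) = 5.033e+05 Hz.

(a) f₀ = 9095 Hz  (b) Q = 0.01807  (c) BW = 5.033e+05 Hz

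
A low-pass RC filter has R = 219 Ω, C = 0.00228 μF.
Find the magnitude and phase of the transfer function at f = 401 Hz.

Step 1 — Angular frequency: ω = 2π·401 = 2520 rad/s.
Step 2 — Transfer function: H(jω) = 1/(1 + jωRC).
Step 3 — Denominator: 1 + jωRC = 1 + j·2520·219·2.28e-09 = 1 + j0.001258.
Step 4 — H = 1 - j0.001258.
Step 5 — Magnitude: |H| = 1 (-0.0 dB); phase: φ = -0.1°.

|H| = 1 (-0.0 dB), φ = -0.1°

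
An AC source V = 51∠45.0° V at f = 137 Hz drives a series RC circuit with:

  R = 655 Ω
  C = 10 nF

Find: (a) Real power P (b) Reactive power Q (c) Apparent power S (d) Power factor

Step 1 — Angular frequency: ω = 2π·f = 2π·137 = 860.8 rad/s.
Step 2 — Component impedances:
  R: Z = R = 655 Ω
  C: Z = 1/(jωC) = -j/(ω·C) = 0 - j1.162e+05 Ω
Step 3 — Series combination: Z_total = R + C = 655 - j1.162e+05 Ω = 1.162e+05∠-89.7° Ω.
Step 4 — Source phasor: V = 51∠45.0° V = 36.06 + j36.06 V.
Step 5 — Current: I = V / Z = -0.0003087 + j0.0003122 A = 0.000439∠134.7° A.
Step 6 — Complex power: S = V·I* = 0.0001262 - j0.02239 VA.
Step 7 — Real power: P = Re(S) = 0.0001262 W.
Step 8 — Reactive power: Q = Im(S) = -0.02239 VAR.
Step 9 — Apparent power: |S| = 0.02239 VA.
Step 10 — Power factor: PF = P/|S| = 0.005638 (leading).

(a) P = 0.0001262 W  (b) Q = -0.02239 VAR  (c) S = 0.02239 VA  (d) PF = 0.005638 (leading)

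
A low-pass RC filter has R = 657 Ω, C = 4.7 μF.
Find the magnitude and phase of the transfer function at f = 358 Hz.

Step 1 — Angular frequency: ω = 2π·358 = 2249 rad/s.
Step 2 — Transfer function: H(jω) = 1/(1 + jωRC).
Step 3 — Denominator: 1 + jωRC = 1 + j·2249·657·4.7e-06 = 1 + j6.946.
Step 4 — H = 0.02031 - j0.141.
Step 5 — Magnitude: |H| = 0.1425 (-16.9 dB); phase: φ = -81.8°.

|H| = 0.1425 (-16.9 dB), φ = -81.8°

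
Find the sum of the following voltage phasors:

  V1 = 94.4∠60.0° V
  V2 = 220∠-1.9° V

Step 1 — Convert each phasor to rectangular form:
  V1 = 94.4·(cos(60.0°) + j·sin(60.0°)) = 47.2 + j81.75 V
  V2 = 220·(cos(-1.9°) + j·sin(-1.9°)) = 219.9 - j7.294 V
Step 2 — Sum components: V_total = 267.1 + j74.46 V.
Step 3 — Convert to polar: |V_total| = 277.3 V, ∠V_total = 15.6°.

V_total = 277.3∠15.6° V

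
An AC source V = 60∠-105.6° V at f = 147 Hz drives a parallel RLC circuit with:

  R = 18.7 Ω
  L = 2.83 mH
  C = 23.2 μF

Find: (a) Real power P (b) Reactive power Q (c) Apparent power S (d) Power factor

Step 1 — Angular frequency: ω = 2π·f = 2π·147 = 923.6 rad/s.
Step 2 — Component impedances:
  R: Z = R = 18.7 Ω
  L: Z = jωL = j·923.6·0.00283 = 0 + j2.614 Ω
  C: Z = 1/(jωC) = -j/(ω·C) = 0 - j46.67 Ω
Step 3 — Parallel combination: 1/Z_total = 1/R + 1/L + 1/C; Z_total = 0.4012 + j2.71 Ω = 2.739∠81.6° Ω.
Step 4 — Source phasor: V = 60∠-105.6° V = -16.14 - j57.79 V.
Step 5 — Current: I = V / Z = -21.73 + j2.737 A = 21.91∠172.8° A.
Step 6 — Complex power: S = V·I* = 192.5 + j1300 VA.
Step 7 — Real power: P = Re(S) = 192.5 W.
Step 8 — Reactive power: Q = Im(S) = 1300 VAR.
Step 9 — Apparent power: |S| = 1314 VA.
Step 10 — Power factor: PF = P/|S| = 0.1465 (lagging).

(a) P = 192.5 W  (b) Q = 1300 VAR  (c) S = 1314 VA  (d) PF = 0.1465 (lagging)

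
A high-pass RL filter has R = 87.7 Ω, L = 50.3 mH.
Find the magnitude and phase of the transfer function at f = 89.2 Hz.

Step 1 — Angular frequency: ω = 2π·89.2 = 560.5 rad/s.
Step 2 — Transfer function: H(jω) = jωL/(R + jωL).
Step 3 — Numerator jωL = j·28.19; denominator R + jωL = 87.7 + j28.19.
Step 4 — H = 0.09365 + j0.2913.
Step 5 — Magnitude: |H| = 0.306 (-10.3 dB); phase: φ = 72.2°.

|H| = 0.306 (-10.3 dB), φ = 72.2°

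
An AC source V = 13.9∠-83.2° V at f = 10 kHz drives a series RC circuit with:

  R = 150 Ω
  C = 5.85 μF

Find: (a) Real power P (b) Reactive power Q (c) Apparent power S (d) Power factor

Step 1 — Angular frequency: ω = 2π·f = 2π·1e+04 = 6.283e+04 rad/s.
Step 2 — Component impedances:
  R: Z = R = 150 Ω
  C: Z = 1/(jωC) = -j/(ω·C) = 0 - j2.721 Ω
Step 3 — Series combination: Z_total = R + C = 150 - j2.721 Ω = 150∠-1.0° Ω.
Step 4 — Source phasor: V = 13.9∠-83.2° V = 1.646 - j13.8 V.
Step 5 — Current: I = V / Z = 0.01264 - j0.09179 A = 0.09265∠-82.2° A.
Step 6 — Complex power: S = V·I* = 1.288 - j0.02335 VA.
Step 7 — Real power: P = Re(S) = 1.288 W.
Step 8 — Reactive power: Q = Im(S) = -0.02335 VAR.
Step 9 — Apparent power: |S| = 1.288 VA.
Step 10 — Power factor: PF = P/|S| = 0.9998 (leading).

(a) P = 1.288 W  (b) Q = -0.02335 VAR  (c) S = 1.288 VA  (d) PF = 0.9998 (leading)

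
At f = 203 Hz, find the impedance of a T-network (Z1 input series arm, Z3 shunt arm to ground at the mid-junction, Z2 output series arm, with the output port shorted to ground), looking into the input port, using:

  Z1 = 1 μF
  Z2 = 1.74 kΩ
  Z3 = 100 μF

Step 1 — Angular frequency: ω = 2π·f = 2π·203 = 1275 rad/s.
Step 2 — Component impedances:
  Z1: Z = 1/(jωC) = -j/(ω·C) = 0 - j784 Ω
  Z2: Z = R = 1740 Ω
  Z3: Z = 1/(jωC) = -j/(ω·C) = 0 - j7.84 Ω
Step 3 — With the output port shorted to ground, the output series arm Z2 runs from the junction to ground; the shunt arm Z3 also runs from the junction to ground. They appear in parallel: Z3 || Z2 = 0.03533 - j7.84 Ω.
Step 4 — Series with input arm Z1: Z_in = Z1 + (Z3 || Z2) = 0.03533 - j791.9 Ω = 791.9∠-90.0° Ω.

Z = 0.03533 - j791.9 Ω = 791.9∠-90.0° Ω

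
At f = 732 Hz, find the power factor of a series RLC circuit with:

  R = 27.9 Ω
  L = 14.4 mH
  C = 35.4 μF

Step 1 — Angular frequency: ω = 2π·f = 2π·732 = 4599 rad/s.
Step 2 — Component impedances:
  R: Z = R = 27.9 Ω
  L: Z = jωL = j·4599·0.0144 = 0 + j66.23 Ω
  C: Z = 1/(jωC) = -j/(ω·C) = 0 - j6.142 Ω
Step 3 — Series combination: Z_total = R + L + C = 27.9 + j60.09 Ω = 66.25∠65.1° Ω.
Step 4 — Power factor: PF = cos(φ) = Re(Z)/|Z| = 27.9/66.25 = 0.4211.
Step 5 — Type: Im(Z) = 60.09 ⇒ lagging (phase φ = 65.1°).

PF = 0.4211 (lagging, φ = 65.1°)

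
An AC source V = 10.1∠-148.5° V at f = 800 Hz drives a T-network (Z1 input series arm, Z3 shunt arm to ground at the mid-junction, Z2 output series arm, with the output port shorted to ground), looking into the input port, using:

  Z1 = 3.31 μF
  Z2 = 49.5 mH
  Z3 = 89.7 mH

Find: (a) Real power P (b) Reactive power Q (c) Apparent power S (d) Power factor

Step 1 — Angular frequency: ω = 2π·f = 2π·800 = 5027 rad/s.
Step 2 — Component impedances:
  Z1: Z = 1/(jωC) = -j/(ω·C) = 0 - j60.1 Ω
  Z2: Z = jωL = j·5027·0.0495 = 0 + j248.8 Ω
  Z3: Z = jωL = j·5027·0.0897 = 0 + j450.9 Ω
Step 3 — With the output port shorted to ground, the output series arm Z2 runs from the junction to ground; the shunt arm Z3 also runs from the junction to ground. They appear in parallel: Z3 || Z2 = 0 + j160.3 Ω.
Step 4 — Series with input arm Z1: Z_in = Z1 + (Z3 || Z2) = 0 + j100.2 Ω = 100.2∠90.0° Ω.
Step 5 — Source phasor: V = 10.1∠-148.5° V = -8.612 - j5.277 V.
Step 6 — Current: I = V / Z = -0.05265 + j0.08592 A = 0.1008∠121.5° A.
Step 7 — Complex power: S = V·I* = 0 + j1.018 VA.
Step 8 — Real power: P = Re(S) = 0 W.
Step 9 — Reactive power: Q = Im(S) = 1.018 VAR.
Step 10 — Apparent power: |S| = 1.018 VA.
Step 11 — Power factor: PF = P/|S| = 0 (lagging).

(a) P = 0 W  (b) Q = 1.018 VAR  (c) S = 1.018 VA  (d) PF = 0 (lagging)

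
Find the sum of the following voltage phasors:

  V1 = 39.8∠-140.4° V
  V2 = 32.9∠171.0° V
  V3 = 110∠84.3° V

Step 1 — Convert each phasor to rectangular form:
  V1 = 39.8·(cos(-140.4°) + j·sin(-140.4°)) = -30.67 - j25.37 V
  V2 = 32.9·(cos(171.0°) + j·sin(171.0°)) = -32.49 + j5.147 V
  V3 = 110·(cos(84.3°) + j·sin(84.3°)) = 10.93 + j109.5 V
Step 2 — Sum components: V_total = -52.24 + j89.23 V.
Step 3 — Convert to polar: |V_total| = 103.4 V, ∠V_total = 120.3°.

V_total = 103.4∠120.3° V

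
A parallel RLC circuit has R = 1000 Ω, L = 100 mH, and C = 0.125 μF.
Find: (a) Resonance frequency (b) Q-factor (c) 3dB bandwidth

Step 1 — Resonance: ω₀ = 1/√(LC) = 1/√(0.1·1.25e-07) = 8944 rad/s.
Step 2 — f₀ = ω₀/(2π) = 1424 Hz.
Step 3 — Parallel Q: Q = R/(ω₀L) = 1000/(8944·0.1) = 1.118.
Step 4 — Bandwidth: Δω = ω₀/Q = 8000 rad/s; BW = Δω/(2π) = 1273 Hz.

(a) f₀ = 1424 Hz  (b) Q = 1.118  (c) BW = 1273 Hz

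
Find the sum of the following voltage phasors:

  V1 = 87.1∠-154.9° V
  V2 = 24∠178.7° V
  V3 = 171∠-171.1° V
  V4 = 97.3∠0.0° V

Step 1 — Convert each phasor to rectangular form:
  V1 = 87.1·(cos(-154.9°) + j·sin(-154.9°)) = -78.88 - j36.95 V
  V2 = 24·(cos(178.7°) + j·sin(178.7°)) = -23.99 + j0.5445 V
  V3 = 171·(cos(-171.1°) + j·sin(-171.1°)) = -168.9 - j26.46 V
  V4 = 97.3·(cos(0.0°) + j·sin(0.0°)) = 97.3 V
Step 2 — Sum components: V_total = -174.5 - j62.86 V.
Step 3 — Convert to polar: |V_total| = 185.5 V, ∠V_total = -160.2°.

V_total = 185.5∠-160.2° V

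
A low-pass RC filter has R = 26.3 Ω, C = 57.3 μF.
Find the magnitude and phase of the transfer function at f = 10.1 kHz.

Step 1 — Angular frequency: ω = 2π·1.01e+04 = 6.346e+04 rad/s.
Step 2 — Transfer function: H(jω) = 1/(1 + jωRC).
Step 3 — Denominator: 1 + jωRC = 1 + j·6.346e+04·26.3·5.73e-05 = 1 + j95.63.
Step 4 — H = 0.0001093 - j0.01046.
Step 5 — Magnitude: |H| = 0.01046 (-39.6 dB); phase: φ = -89.4°.

|H| = 0.01046 (-39.6 dB), φ = -89.4°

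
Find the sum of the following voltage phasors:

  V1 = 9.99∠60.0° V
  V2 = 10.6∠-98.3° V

Step 1 — Convert each phasor to rectangular form:
  V1 = 9.99·(cos(60.0°) + j·sin(60.0°)) = 4.995 + j8.652 V
  V2 = 10.6·(cos(-98.3°) + j·sin(-98.3°)) = -1.53 - j10.49 V
Step 2 — Sum components: V_total = 3.465 - j1.837 V.
Step 3 — Convert to polar: |V_total| = 3.922 V, ∠V_total = -27.9°.

V_total = 3.922∠-27.9° V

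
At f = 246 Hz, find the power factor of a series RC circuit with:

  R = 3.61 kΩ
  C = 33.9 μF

Step 1 — Angular frequency: ω = 2π·f = 2π·246 = 1546 rad/s.
Step 2 — Component impedances:
  R: Z = R = 3610 Ω
  C: Z = 1/(jωC) = -j/(ω·C) = 0 - j19.08 Ω
Step 3 — Series combination: Z_total = R + C = 3610 - j19.08 Ω = 3610∠-0.3° Ω.
Step 4 — Power factor: PF = cos(φ) = Re(Z)/|Z| = 3610/3610 = 1.
Step 5 — Type: Im(Z) = -19.08 ⇒ leading (phase φ = -0.3°).

PF = 1 (leading, φ = -0.3°)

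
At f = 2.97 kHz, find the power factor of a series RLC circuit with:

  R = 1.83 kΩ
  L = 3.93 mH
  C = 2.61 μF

Step 1 — Angular frequency: ω = 2π·f = 2π·2970 = 1.866e+04 rad/s.
Step 2 — Component impedances:
  R: Z = R = 1830 Ω
  L: Z = jωL = j·1.866e+04·0.00393 = 0 + j73.34 Ω
  C: Z = 1/(jωC) = -j/(ω·C) = 0 - j20.53 Ω
Step 3 — Series combination: Z_total = R + L + C = 1830 + j52.81 Ω = 1831∠1.7° Ω.
Step 4 — Power factor: PF = cos(φ) = Re(Z)/|Z| = 1830/1830.8 = 0.9996.
Step 5 — Type: Im(Z) = 52.81 ⇒ lagging (phase φ = 1.7°).

PF = 0.9996 (lagging, φ = 1.7°)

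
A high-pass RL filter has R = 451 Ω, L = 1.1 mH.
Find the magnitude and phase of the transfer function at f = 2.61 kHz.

Step 1 — Angular frequency: ω = 2π·2610 = 1.64e+04 rad/s.
Step 2 — Transfer function: H(jω) = jωL/(R + jωL).
Step 3 — Numerator jωL = j·18.04; denominator R + jωL = 451 + j18.04.
Step 4 — H = 0.001597 + j0.03993.
Step 5 — Magnitude: |H| = 0.03997 (-28.0 dB); phase: φ = 87.7°.

|H| = 0.03997 (-28.0 dB), φ = 87.7°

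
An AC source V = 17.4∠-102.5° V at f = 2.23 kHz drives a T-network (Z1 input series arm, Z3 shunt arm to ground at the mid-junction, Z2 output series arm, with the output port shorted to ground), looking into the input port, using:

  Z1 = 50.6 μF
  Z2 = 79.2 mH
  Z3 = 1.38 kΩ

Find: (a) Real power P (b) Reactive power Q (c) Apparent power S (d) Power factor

Step 1 — Angular frequency: ω = 2π·f = 2π·2230 = 1.401e+04 rad/s.
Step 2 — Component impedances:
  Z1: Z = 1/(jωC) = -j/(ω·C) = 0 - j1.41 Ω
  Z2: Z = jωL = j·1.401e+04·0.0792 = 0 + j1110 Ω
  Z3: Z = R = 1380 Ω
Step 3 — With the output port shorted to ground, the output series arm Z2 runs from the junction to ground; the shunt arm Z3 also runs from the junction to ground. They appear in parallel: Z3 || Z2 = 541.9 + j673.9 Ω.
Step 4 — Series with input arm Z1: Z_in = Z1 + (Z3 || Z2) = 541.9 + j672.5 Ω = 863.7∠51.1° Ω.
Step 5 — Source phasor: V = 17.4∠-102.5° V = -3.766 - j16.99 V.
Step 6 — Current: I = V / Z = -0.01805 - j0.008946 A = 0.02015∠-153.6° A.
Step 7 — Complex power: S = V·I* = 0.2199 + j0.2729 VA.
Step 8 — Real power: P = Re(S) = 0.2199 W.
Step 9 — Reactive power: Q = Im(S) = 0.2729 VAR.
Step 10 — Apparent power: |S| = 0.3505 VA.
Step 11 — Power factor: PF = P/|S| = 0.6275 (lagging).

(a) P = 0.2199 W  (b) Q = 0.2729 VAR  (c) S = 0.3505 VA  (d) PF = 0.6275 (lagging)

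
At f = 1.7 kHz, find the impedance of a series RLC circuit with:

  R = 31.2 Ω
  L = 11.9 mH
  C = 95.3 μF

Step 1 — Angular frequency: ω = 2π·f = 2π·1700 = 1.068e+04 rad/s.
Step 2 — Component impedances:
  R: Z = R = 31.2 Ω
  L: Z = jωL = j·1.068e+04·0.0119 = 0 + j127.1 Ω
  C: Z = 1/(jωC) = -j/(ω·C) = 0 - j0.9824 Ω
Step 3 — Series combination: Z_total = R + L + C = 31.2 + j126.1 Ω = 129.9∠76.1° Ω.

Z = 31.2 + j126.1 Ω = 129.9∠76.1° Ω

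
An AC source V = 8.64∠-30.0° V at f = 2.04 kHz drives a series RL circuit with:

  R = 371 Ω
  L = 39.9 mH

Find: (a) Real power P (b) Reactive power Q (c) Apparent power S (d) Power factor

Step 1 — Angular frequency: ω = 2π·f = 2π·2040 = 1.282e+04 rad/s.
Step 2 — Component impedances:
  R: Z = R = 371 Ω
  L: Z = jωL = j·1.282e+04·0.0399 = 0 + j511.4 Ω
Step 3 — Series combination: Z_total = R + L = 371 + j511.4 Ω = 631.8∠54.0° Ω.
Step 4 — Source phasor: V = 8.64∠-30.0° V = 7.482 - j4.32 V.
Step 5 — Current: I = V / Z = 0.001419 - j0.0136 A = 0.01367∠-84.0° A.
Step 6 — Complex power: S = V·I* = 0.06938 + j0.09564 VA.
Step 7 — Real power: P = Re(S) = 0.06938 W.
Step 8 — Reactive power: Q = Im(S) = 0.09564 VAR.
Step 9 — Apparent power: |S| = 0.1181 VA.
Step 10 — Power factor: PF = P/|S| = 0.5872 (lagging).

(a) P = 0.06938 W  (b) Q = 0.09564 VAR  (c) S = 0.1181 VA  (d) PF = 0.5872 (lagging)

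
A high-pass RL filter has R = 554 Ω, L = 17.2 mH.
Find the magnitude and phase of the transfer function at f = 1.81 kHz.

Step 1 — Angular frequency: ω = 2π·1810 = 1.137e+04 rad/s.
Step 2 — Transfer function: H(jω) = jωL/(R + jωL).
Step 3 — Numerator jωL = j·195.6; denominator R + jωL = 554 + j195.6.
Step 4 — H = 0.1108 + j0.3139.
Step 5 — Magnitude: |H| = 0.3329 (-9.6 dB); phase: φ = 70.6°.

|H| = 0.3329 (-9.6 dB), φ = 70.6°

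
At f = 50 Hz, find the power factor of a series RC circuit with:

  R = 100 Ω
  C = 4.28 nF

Step 1 — Angular frequency: ω = 2π·f = 2π·50 = 314.2 rad/s.
Step 2 — Component impedances:
  R: Z = R = 100 Ω
  C: Z = 1/(jωC) = -j/(ω·C) = 0 - j7.437e+05 Ω
Step 3 — Series combination: Z_total = R + C = 100 - j7.437e+05 Ω = 7.437e+05∠-90.0° Ω.
Step 4 — Power factor: PF = cos(φ) = Re(Z)/|Z| = 100/7.437e+05 = 0.0001345.
Step 5 — Type: Im(Z) = -7.437e+05 ⇒ leading (phase φ = -90.0°).

PF = 0.0001345 (leading, φ = -90.0°)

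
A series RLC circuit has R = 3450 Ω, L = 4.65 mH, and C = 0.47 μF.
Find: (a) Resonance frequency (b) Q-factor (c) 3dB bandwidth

Step 1 — Resonance condition Im(Z)=0 gives ω₀ = 1/√(LC).
Step 2 — ω₀ = 1/√(0.00465·4.7e-07) = 2.139e+04 rad/s.
Step 3 — f₀ = ω₀/(2π) = 3404 Hz.
Step 4 — Series Q: Q = ω₀L/R = 2.139e+04·0.00465/3450 = 0.02883.
Step 5 — 3dB bandwidth: Δω = ω₀/Q = 7.419e+05 rad/s; BW = Δω/(2π) = 1.181e+05 Hz.

(a) f₀ = 3404 Hz  (b) Q = 0.02883  (c) BW = 1.181e+05 Hz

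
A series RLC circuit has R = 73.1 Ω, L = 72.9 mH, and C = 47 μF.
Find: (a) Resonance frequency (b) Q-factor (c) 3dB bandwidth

Step 1 — Resonance: ω₀ = 1/√(LC) = 1/√(0.0729·4.7e-05) = 540.2 rad/s.
Step 2 — f₀ = ω₀/(2π) = 85.98 Hz.
Step 3 — Series Q: Q = ω₀L/R = 540.2·0.0729/73.1 = 0.5388.
Step 4 — Bandwidth: Δω = ω₀/Q = 1003 rad/s; BW = Δω/(2π) = 159.6 Hz.

(a) f₀ = 85.98 Hz  (b) Q = 0.5388  (c) BW = 159.6 Hz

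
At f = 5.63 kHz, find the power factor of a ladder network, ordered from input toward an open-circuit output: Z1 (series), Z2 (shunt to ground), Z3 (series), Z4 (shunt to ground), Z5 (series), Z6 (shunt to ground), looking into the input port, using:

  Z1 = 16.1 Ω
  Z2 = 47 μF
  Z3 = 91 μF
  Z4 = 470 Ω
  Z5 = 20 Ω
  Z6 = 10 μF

Step 1 — Angular frequency: ω = 2π·f = 2π·5630 = 3.537e+04 rad/s.
Step 2 — Component impedances:
  Z1: Z = R = 16.1 Ω
  Z2: Z = 1/(jωC) = -j/(ω·C) = 0 - j0.6015 Ω
  Z3: Z = 1/(jωC) = -j/(ω·C) = 0 - j0.3106 Ω
  Z4: Z = R = 470 Ω
  Z5: Z = R = 20 Ω
  Z6: Z = 1/(jωC) = -j/(ω·C) = 0 - j2.827 Ω
Step 3 — Ladder network (open output): work backward from the far end, alternating series and parallel combinations. Z_in = 16.12 - j0.5981 Ω = 16.13∠-2.1° Ω.
Step 4 — Power factor: PF = cos(φ) = Re(Z)/|Z| = 16.118/16.129 = 0.9993.
Step 5 — Type: Im(Z) = -0.5981 ⇒ leading (phase φ = -2.1°).

PF = 0.9993 (leading, φ = -2.1°)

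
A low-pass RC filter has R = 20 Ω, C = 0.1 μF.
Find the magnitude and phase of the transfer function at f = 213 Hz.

Step 1 — Angular frequency: ω = 2π·213 = 1338 rad/s.
Step 2 — Transfer function: H(jω) = 1/(1 + jωRC).
Step 3 — Denominator: 1 + jωRC = 1 + j·1338·20·1e-07 = 1 + j0.002677.
Step 4 — H = 1 - j0.002677.
Step 5 — Magnitude: |H| = 1 (-0.0 dB); phase: φ = -0.2°.

|H| = 1 (-0.0 dB), φ = -0.2°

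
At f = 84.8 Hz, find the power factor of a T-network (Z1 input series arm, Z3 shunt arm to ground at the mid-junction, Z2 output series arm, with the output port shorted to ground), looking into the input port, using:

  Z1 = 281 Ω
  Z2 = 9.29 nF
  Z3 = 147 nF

Step 1 — Angular frequency: ω = 2π·f = 2π·84.8 = 532.8 rad/s.
Step 2 — Component impedances:
  Z1: Z = R = 281 Ω
  Z2: Z = 1/(jωC) = -j/(ω·C) = 0 - j2.02e+05 Ω
  Z3: Z = 1/(jωC) = -j/(ω·C) = 0 - j1.277e+04 Ω
Step 3 — With the output port shorted to ground, the output series arm Z2 runs from the junction to ground; the shunt arm Z3 also runs from the junction to ground. They appear in parallel: Z3 || Z2 = 0 - j1.201e+04 Ω.
Step 4 — Series with input arm Z1: Z_in = Z1 + (Z3 || Z2) = 281 - j1.201e+04 Ω = 1.201e+04∠-88.7° Ω.
Step 5 — Power factor: PF = cos(φ) = Re(Z)/|Z| = 281/12012 = 0.02339.
Step 6 — Type: Im(Z) = -1.201e+04 ⇒ leading (phase φ = -88.7°).

PF = 0.02339 (leading, φ = -88.7°)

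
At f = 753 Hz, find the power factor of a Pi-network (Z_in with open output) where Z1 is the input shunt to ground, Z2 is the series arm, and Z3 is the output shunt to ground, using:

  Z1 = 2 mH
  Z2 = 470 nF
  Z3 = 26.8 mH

Step 1 — Angular frequency: ω = 2π·f = 2π·753 = 4731 rad/s.
Step 2 — Component impedances:
  Z1: Z = jωL = j·4731·0.002 = 0 + j9.462 Ω
  Z2: Z = 1/(jωC) = -j/(ω·C) = 0 - j449.7 Ω
  Z3: Z = jωL = j·4731·0.0268 = 0 + j126.8 Ω
Step 3 — With open output, the series arm Z2 and the output shunt Z3 appear in series to ground: Z2 + Z3 = 0 - j322.9 Ω.
Step 4 — Parallel with input shunt Z1: Z_in = Z1 || (Z2 + Z3) = 0 + j9.748 Ω = 9.748∠90.0° Ω.
Step 5 — Power factor: PF = cos(φ) = Re(Z)/|Z| = -0/9.748 = -0.
Step 6 — Type: Im(Z) = 9.748 ⇒ lagging (phase φ = 90.0°).

PF = -0 (lagging, φ = 90.0°)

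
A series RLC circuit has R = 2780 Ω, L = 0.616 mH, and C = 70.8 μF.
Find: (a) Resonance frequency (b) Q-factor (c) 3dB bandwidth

Step 1 — Resonance: ω₀ = 1/√(LC) = 1/√(0.000616·7.08e-05) = 4788 rad/s.
Step 2 — f₀ = ω₀/(2π) = 762.1 Hz.
Step 3 — Series Q: Q = ω₀L/R = 4788·0.000616/2780 = 0.001061.
Step 4 — Bandwidth: Δω = ω₀/Q = 4.513e+06 rad/s; BW = Δω/(2π) = 7.183e+05 Hz.

(a) f₀ = 762.1 Hz  (b) Q = 0.001061  (c) BW = 7.183e+05 Hz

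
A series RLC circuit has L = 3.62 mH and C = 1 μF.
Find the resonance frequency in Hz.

Step 1 — Resonance condition Im(Z)=0 gives ω₀ = 1/√(LC).
Step 2 — ω₀ = 1/√(0.00362·1e-06) = 1.662e+04 rad/s.
Step 3 — f₀ = ω₀/(2π) = 2645 Hz.

f₀ = 2645 Hz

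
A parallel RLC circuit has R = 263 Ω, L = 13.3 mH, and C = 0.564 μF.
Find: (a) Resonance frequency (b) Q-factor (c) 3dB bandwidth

Step 1 — Resonance: ω₀ = 1/√(LC) = 1/√(0.0133·5.64e-07) = 1.155e+04 rad/s.
Step 2 — f₀ = ω₀/(2π) = 1838 Hz.
Step 3 — Parallel Q: Q = R/(ω₀L) = 263/(1.155e+04·0.0133) = 1.713.
Step 4 — Bandwidth: Δω = ω₀/Q = 6742 rad/s; BW = Δω/(2π) = 1073 Hz.

(a) f₀ = 1838 Hz  (b) Q = 1.713  (c) BW = 1073 Hz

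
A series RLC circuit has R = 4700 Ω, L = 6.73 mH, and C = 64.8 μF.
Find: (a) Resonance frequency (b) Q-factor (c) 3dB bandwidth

Step 1 — Resonance condition Im(Z)=0 gives ω₀ = 1/√(LC).
Step 2 — ω₀ = 1/√(0.00673·6.48e-05) = 1514 rad/s.
Step 3 — f₀ = ω₀/(2π) = 241 Hz.
Step 4 — Series Q: Q = ω₀L/R = 1514·0.00673/4700 = 0.002168.
Step 5 — 3dB bandwidth: Δω = ω₀/Q = 6.984e+05 rad/s; BW = Δω/(2π) = 1.111e+05 Hz.

(a) f₀ = 241 Hz  (b) Q = 0.002168  (c) BW = 1.111e+05 Hz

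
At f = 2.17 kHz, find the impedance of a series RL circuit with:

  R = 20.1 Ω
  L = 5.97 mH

Step 1 — Angular frequency: ω = 2π·f = 2π·2170 = 1.363e+04 rad/s.
Step 2 — Component impedances:
  R: Z = R = 20.1 Ω
  L: Z = jωL = j·1.363e+04·0.00597 = 0 + j81.4 Ω
Step 3 — Series combination: Z_total = R + L = 20.1 + j81.4 Ω = 83.84∠76.1° Ω.

Z = 20.1 + j81.4 Ω = 83.84∠76.1° Ω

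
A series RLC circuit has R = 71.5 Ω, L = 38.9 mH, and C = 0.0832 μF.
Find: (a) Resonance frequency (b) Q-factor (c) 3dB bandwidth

Step 1 — Resonance: ω₀ = 1/√(LC) = 1/√(0.0389·8.32e-08) = 1.758e+04 rad/s.
Step 2 — f₀ = ω₀/(2π) = 2798 Hz.
Step 3 — Series Q: Q = ω₀L/R = 1.758e+04·0.0389/71.5 = 9.563.
Step 4 — Bandwidth: Δω = ω₀/Q = 1838 rad/s; BW = Δω/(2π) = 292.5 Hz.

(a) f₀ = 2798 Hz  (b) Q = 9.563  (c) BW = 292.5 Hz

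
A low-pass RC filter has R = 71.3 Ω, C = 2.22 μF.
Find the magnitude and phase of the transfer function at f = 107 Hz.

Step 1 — Angular frequency: ω = 2π·107 = 672.3 rad/s.
Step 2 — Transfer function: H(jω) = 1/(1 + jωRC).
Step 3 — Denominator: 1 + jωRC = 1 + j·672.3·71.3·2.22e-06 = 1 + j0.1064.
Step 4 — H = 0.9888 - j0.1052.
Step 5 — Magnitude: |H| = 0.9944 (-0.0 dB); phase: φ = -6.1°.

|H| = 0.9944 (-0.0 dB), φ = -6.1°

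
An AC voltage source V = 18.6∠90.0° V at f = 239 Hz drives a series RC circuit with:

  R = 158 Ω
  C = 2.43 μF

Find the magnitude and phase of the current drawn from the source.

Step 1 — Angular frequency: ω = 2π·f = 2π·239 = 1502 rad/s.
Step 2 — Component impedances:
  R: Z = R = 158 Ω
  C: Z = 1/(jωC) = -j/(ω·C) = 0 - j274 Ω
Step 3 — Series combination: Z_total = R + C = 158 - j274 Ω = 316.3∠-60.0° Ω.
Step 4 — Source phasor: V = 18.6∠90.0° V = 0 + j18.6 V.
Step 5 — Ohm's law: I = V / Z_total = (0 + j18.6) / (158 - j274) = -0.05094 + j0.02937 A.
Step 6 — Convert to polar: |I| = 0.0588 A, ∠I = 150.0°.

I = 0.0588∠150.0° A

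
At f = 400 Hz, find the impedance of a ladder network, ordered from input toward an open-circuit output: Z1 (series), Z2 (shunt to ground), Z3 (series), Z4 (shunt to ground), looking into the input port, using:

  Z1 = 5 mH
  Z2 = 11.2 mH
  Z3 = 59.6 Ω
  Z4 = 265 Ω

Step 1 — Angular frequency: ω = 2π·f = 2π·400 = 2513 rad/s.
Step 2 — Component impedances:
  Z1: Z = jωL = j·2513·0.005 = 0 + j12.57 Ω
  Z2: Z = jωL = j·2513·0.0112 = 0 + j28.15 Ω
  Z3: Z = R = 59.6 Ω
  Z4: Z = R = 265 Ω
Step 3 — Ladder network (open output): work backward from the far end, alternating series and parallel combinations. Z_in = 2.423 + j40.5 Ω = 40.58∠86.6° Ω.

Z = 2.423 + j40.5 Ω = 40.58∠86.6° Ω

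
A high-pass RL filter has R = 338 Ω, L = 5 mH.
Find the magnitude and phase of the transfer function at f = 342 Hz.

Step 1 — Angular frequency: ω = 2π·342 = 2149 rad/s.
Step 2 — Transfer function: H(jω) = jωL/(R + jωL).
Step 3 — Numerator jωL = j·10.74; denominator R + jωL = 338 + j10.74.
Step 4 — H = 0.001009 + j0.03176.
Step 5 — Magnitude: |H| = 0.03177 (-30.0 dB); phase: φ = 88.2°.

|H| = 0.03177 (-30.0 dB), φ = 88.2°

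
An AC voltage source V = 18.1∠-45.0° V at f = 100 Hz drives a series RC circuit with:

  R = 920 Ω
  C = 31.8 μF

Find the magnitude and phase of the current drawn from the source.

Step 1 — Angular frequency: ω = 2π·f = 2π·100 = 628.3 rad/s.
Step 2 — Component impedances:
  R: Z = R = 920 Ω
  C: Z = 1/(jωC) = -j/(ω·C) = 0 - j50.05 Ω
Step 3 — Series combination: Z_total = R + C = 920 - j50.05 Ω = 921.4∠-3.1° Ω.
Step 4 — Source phasor: V = 18.1∠-45.0° V = 12.8 - j12.8 V.
Step 5 — Ohm's law: I = V / Z_total = (12.8 - j12.8) / (920 - j50.05) = 0.01463 - j0.01312 A.
Step 6 — Convert to polar: |I| = 0.01964 A, ∠I = -41.9°.

I = 0.01964∠-41.9° A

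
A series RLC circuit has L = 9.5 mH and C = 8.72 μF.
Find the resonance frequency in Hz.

Step 1 — Resonance condition Im(Z)=0 gives ω₀ = 1/√(LC).
Step 2 — ω₀ = 1/√(0.0095·8.72e-06) = 3474 rad/s.
Step 3 — f₀ = ω₀/(2π) = 553 Hz.

f₀ = 553 Hz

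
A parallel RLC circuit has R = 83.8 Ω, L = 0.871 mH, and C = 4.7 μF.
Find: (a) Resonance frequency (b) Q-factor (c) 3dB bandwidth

Step 1 — Resonance: ω₀ = 1/√(LC) = 1/√(0.000871·4.7e-06) = 1.563e+04 rad/s.
Step 2 — f₀ = ω₀/(2π) = 2487 Hz.
Step 3 — Parallel Q: Q = R/(ω₀L) = 83.8/(1.563e+04·0.000871) = 6.156.
Step 4 — Bandwidth: Δω = ω₀/Q = 2539 rad/s; BW = Δω/(2π) = 404.1 Hz.

(a) f₀ = 2487 Hz  (b) Q = 6.156  (c) BW = 404.1 Hz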